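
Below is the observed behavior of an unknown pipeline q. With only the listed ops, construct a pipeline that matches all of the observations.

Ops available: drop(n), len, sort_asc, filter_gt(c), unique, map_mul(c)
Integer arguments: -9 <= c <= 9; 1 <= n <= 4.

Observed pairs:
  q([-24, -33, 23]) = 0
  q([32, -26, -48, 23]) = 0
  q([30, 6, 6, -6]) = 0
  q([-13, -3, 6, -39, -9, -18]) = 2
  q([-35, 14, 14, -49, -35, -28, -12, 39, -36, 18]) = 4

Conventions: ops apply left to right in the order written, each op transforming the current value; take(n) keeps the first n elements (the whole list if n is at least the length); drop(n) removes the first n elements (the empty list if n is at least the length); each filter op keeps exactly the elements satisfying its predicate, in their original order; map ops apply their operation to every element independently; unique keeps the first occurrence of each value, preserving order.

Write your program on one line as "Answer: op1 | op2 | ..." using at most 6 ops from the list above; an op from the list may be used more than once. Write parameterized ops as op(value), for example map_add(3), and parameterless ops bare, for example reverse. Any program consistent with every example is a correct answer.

unique | map_mul(2) | sort_asc | drop(4) | map_mul(3) | len

Check, running the answer program on each example:
  [-24, -33, 23] -> [-24, -33, 23] -> [-48, -66, 46] -> [-66, -48, 46] -> [] -> [] -> 0
  [32, -26, -48, 23] -> [32, -26, -48, 23] -> [64, -52, -96, 46] -> [-96, -52, 46, 64] -> [] -> [] -> 0
  [30, 6, 6, -6] -> [30, 6, -6] -> [60, 12, -12] -> [-12, 12, 60] -> [] -> [] -> 0
  [-13, -3, 6, -39, -9, -18] -> [-13, -3, 6, -39, -9, -18] -> [-26, -6, 12, -78, -18, -36] -> [-78, -36, -26, -18, -6, 12] -> [-6, 12] -> [-18, 36] -> 2
  [-35, 14, 14, -49, -35, -28, -12, 39, -36, 18] -> [-35, 14, -49, -28, -12, 39, -36, 18] -> [-70, 28, -98, -56, -24, 78, -72, 36] -> [-98, -72, -70, -56, -24, 28, 36, 78] -> [-24, 28, 36, 78] -> [-72, 84, 108, 234] -> 4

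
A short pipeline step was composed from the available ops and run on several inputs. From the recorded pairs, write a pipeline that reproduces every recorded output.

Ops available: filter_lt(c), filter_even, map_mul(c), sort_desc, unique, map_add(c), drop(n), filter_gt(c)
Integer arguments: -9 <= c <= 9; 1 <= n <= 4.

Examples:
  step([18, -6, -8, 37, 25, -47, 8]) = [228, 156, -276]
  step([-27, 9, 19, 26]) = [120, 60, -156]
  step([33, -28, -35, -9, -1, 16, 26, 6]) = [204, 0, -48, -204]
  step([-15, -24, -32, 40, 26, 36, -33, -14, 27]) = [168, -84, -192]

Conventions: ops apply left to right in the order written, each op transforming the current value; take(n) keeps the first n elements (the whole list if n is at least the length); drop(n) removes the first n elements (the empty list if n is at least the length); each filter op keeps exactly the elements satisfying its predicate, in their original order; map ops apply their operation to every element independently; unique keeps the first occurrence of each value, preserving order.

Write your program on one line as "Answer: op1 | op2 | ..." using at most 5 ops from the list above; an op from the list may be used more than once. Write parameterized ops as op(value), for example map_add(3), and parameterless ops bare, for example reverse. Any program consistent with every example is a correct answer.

map_add(-6) | map_add(7) | sort_desc | filter_even | map_mul(6)

Check, running the answer program on each example:
  [18, -6, -8, 37, 25, -47, 8] -> [12, -12, -14, 31, 19, -53, 2] -> [19, -5, -7, 38, 26, -46, 9] -> [38, 26, 19, 9, -5, -7, -46] -> [38, 26, -46] -> [228, 156, -276]
  [-27, 9, 19, 26] -> [-33, 3, 13, 20] -> [-26, 10, 20, 27] -> [27, 20, 10, -26] -> [20, 10, -26] -> [120, 60, -156]
  [33, -28, -35, -9, -1, 16, 26, 6] -> [27, -34, -41, -15, -7, 10, 20, 0] -> [34, -27, -34, -8, 0, 17, 27, 7] -> [34, 27, 17, 7, 0, -8, -27, -34] -> [34, 0, -8, -34] -> [204, 0, -48, -204]
  [-15, -24, -32, 40, 26, 36, -33, -14, 27] -> [-21, -30, -38, 34, 20, 30, -39, -20, 21] -> [-14, -23, -31, 41, 27, 37, -32, -13, 28] -> [41, 37, 28, 27, -13, -14, -23, -31, -32] -> [28, -14, -32] -> [168, -84, -192]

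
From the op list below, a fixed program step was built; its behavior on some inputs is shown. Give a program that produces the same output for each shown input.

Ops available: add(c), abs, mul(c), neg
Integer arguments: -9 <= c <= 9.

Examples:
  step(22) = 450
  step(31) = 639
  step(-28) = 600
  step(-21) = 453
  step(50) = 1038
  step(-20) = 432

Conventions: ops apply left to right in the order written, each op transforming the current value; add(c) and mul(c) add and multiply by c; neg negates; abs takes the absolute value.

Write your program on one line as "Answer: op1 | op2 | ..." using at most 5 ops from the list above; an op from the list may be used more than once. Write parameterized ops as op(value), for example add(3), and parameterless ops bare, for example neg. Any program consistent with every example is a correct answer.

mul(7) | add(-4) | abs | mul(3)

Check, running the answer program on each example:
  22 -> 154 -> 150 -> 150 -> 450
  31 -> 217 -> 213 -> 213 -> 639
  -28 -> -196 -> -200 -> 200 -> 600
  -21 -> -147 -> -151 -> 151 -> 453
  50 -> 350 -> 346 -> 346 -> 1038
  -20 -> -140 -> -144 -> 144 -> 432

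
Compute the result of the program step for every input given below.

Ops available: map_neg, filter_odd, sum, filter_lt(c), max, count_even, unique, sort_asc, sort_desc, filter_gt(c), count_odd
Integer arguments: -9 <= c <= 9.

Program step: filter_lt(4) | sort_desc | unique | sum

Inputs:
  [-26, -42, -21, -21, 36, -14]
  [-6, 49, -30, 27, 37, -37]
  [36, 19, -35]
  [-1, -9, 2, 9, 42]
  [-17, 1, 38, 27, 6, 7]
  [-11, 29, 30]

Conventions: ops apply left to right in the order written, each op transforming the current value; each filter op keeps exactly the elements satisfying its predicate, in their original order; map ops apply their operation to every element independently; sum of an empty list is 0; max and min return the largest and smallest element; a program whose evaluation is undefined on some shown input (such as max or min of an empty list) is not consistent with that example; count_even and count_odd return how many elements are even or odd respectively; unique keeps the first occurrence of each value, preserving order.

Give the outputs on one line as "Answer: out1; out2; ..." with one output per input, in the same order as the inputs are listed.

Execution, op by op:
  [-26, -42, -21, -21, 36, -14] -> [-26, -42, -21, -21, -14] -> [-14, -21, -21, -26, -42] -> [-14, -21, -26, -42] -> -103
  [-6, 49, -30, 27, 37, -37] -> [-6, -30, -37] -> [-6, -30, -37] -> [-6, -30, -37] -> -73
  [36, 19, -35] -> [-35] -> [-35] -> [-35] -> -35
  [-1, -9, 2, 9, 42] -> [-1, -9, 2] -> [2, -1, -9] -> [2, -1, -9] -> -8
  [-17, 1, 38, 27, 6, 7] -> [-17, 1] -> [1, -17] -> [1, -17] -> -16
  [-11, 29, 30] -> [-11] -> [-11] -> [-11] -> -11

-103; -73; -35; -8; -16; -11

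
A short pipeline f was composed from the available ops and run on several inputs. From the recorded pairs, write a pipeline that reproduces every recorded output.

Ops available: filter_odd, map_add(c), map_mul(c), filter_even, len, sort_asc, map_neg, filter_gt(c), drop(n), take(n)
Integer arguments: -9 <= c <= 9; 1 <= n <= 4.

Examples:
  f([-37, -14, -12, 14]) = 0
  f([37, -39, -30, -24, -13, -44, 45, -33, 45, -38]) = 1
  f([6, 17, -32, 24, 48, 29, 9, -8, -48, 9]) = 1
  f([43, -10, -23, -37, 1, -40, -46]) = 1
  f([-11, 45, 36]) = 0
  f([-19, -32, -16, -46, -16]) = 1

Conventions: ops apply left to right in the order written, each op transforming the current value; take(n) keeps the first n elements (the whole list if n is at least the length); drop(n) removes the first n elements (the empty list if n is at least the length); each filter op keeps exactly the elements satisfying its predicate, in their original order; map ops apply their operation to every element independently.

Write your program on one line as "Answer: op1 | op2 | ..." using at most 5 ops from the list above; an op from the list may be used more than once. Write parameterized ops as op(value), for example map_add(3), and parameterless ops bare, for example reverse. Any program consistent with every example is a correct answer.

drop(4) | map_add(1) | map_add(-5) | take(1) | len

Check, running the answer program on each example:
  [-37, -14, -12, 14] -> [] -> [] -> [] -> [] -> 0
  [37, -39, -30, -24, -13, -44, 45, -33, 45, -38] -> [-13, -44, 45, -33, 45, -38] -> [-12, -43, 46, -32, 46, -37] -> [-17, -48, 41, -37, 41, -42] -> [-17] -> 1
  [6, 17, -32, 24, 48, 29, 9, -8, -48, 9] -> [48, 29, 9, -8, -48, 9] -> [49, 30, 10, -7, -47, 10] -> [44, 25, 5, -12, -52, 5] -> [44] -> 1
  [43, -10, -23, -37, 1, -40, -46] -> [1, -40, -46] -> [2, -39, -45] -> [-3, -44, -50] -> [-3] -> 1
  [-11, 45, 36] -> [] -> [] -> [] -> [] -> 0
  [-19, -32, -16, -46, -16] -> [-16] -> [-15] -> [-20] -> [-20] -> 1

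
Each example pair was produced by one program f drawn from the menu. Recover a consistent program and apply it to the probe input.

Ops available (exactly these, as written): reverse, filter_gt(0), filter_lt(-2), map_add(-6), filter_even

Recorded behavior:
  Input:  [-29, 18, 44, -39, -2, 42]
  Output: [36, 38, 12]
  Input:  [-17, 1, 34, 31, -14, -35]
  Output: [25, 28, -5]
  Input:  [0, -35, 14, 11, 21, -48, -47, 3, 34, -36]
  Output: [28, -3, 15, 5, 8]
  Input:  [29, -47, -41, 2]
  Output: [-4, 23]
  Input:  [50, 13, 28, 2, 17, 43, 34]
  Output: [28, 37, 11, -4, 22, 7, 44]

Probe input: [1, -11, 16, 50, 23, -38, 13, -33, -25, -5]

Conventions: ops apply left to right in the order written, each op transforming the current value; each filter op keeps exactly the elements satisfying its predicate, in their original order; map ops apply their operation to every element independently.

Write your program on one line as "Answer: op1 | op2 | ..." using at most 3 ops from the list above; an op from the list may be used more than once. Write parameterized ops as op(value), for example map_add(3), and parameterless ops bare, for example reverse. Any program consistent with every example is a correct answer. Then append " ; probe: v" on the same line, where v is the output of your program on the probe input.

filter_gt(0) | map_add(-6) | reverse ; probe: [7, 17, 44, 10, -5]

Check, running the answer program on each example:
  [-29, 18, 44, -39, -2, 42] -> [18, 44, 42] -> [12, 38, 36] -> [36, 38, 12]
  [-17, 1, 34, 31, -14, -35] -> [1, 34, 31] -> [-5, 28, 25] -> [25, 28, -5]
  [0, -35, 14, 11, 21, -48, -47, 3, 34, -36] -> [14, 11, 21, 3, 34] -> [8, 5, 15, -3, 28] -> [28, -3, 15, 5, 8]
  [29, -47, -41, 2] -> [29, 2] -> [23, -4] -> [-4, 23]
  [50, 13, 28, 2, 17, 43, 34] -> [50, 13, 28, 2, 17, 43, 34] -> [44, 7, 22, -4, 11, 37, 28] -> [28, 37, 11, -4, 22, 7, 44]
  probe: [1, -11, 16, 50, 23, -38, 13, -33, -25, -5] -> [1, 16, 50, 23, 13] -> [-5, 10, 44, 17, 7] -> [7, 17, 44, 10, -5]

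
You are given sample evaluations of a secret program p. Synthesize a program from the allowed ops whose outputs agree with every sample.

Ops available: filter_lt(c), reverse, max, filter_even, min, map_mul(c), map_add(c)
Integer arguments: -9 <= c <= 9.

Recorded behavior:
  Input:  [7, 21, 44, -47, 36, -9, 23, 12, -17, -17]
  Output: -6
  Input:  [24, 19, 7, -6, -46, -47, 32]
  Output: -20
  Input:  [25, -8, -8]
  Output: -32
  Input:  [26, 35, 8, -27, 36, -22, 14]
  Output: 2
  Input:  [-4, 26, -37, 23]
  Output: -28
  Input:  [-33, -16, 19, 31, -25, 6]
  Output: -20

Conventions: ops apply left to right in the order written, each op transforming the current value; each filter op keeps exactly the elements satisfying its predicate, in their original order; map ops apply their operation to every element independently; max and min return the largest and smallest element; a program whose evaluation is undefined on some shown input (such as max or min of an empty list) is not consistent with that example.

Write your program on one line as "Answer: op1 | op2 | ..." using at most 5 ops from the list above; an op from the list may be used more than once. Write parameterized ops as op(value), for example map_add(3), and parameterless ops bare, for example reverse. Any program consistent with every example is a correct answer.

map_add(-9) | map_mul(-2) | filter_lt(3) | max

Check, running the answer program on each example:
  [7, 21, 44, -47, 36, -9, 23, 12, -17, -17] -> [-2, 12, 35, -56, 27, -18, 14, 3, -26, -26] -> [4, -24, -70, 112, -54, 36, -28, -6, 52, 52] -> [-24, -70, -54, -28, -6] -> -6
  [24, 19, 7, -6, -46, -47, 32] -> [15, 10, -2, -15, -55, -56, 23] -> [-30, -20, 4, 30, 110, 112, -46] -> [-30, -20, -46] -> -20
  [25, -8, -8] -> [16, -17, -17] -> [-32, 34, 34] -> [-32] -> -32
  [26, 35, 8, -27, 36, -22, 14] -> [17, 26, -1, -36, 27, -31, 5] -> [-34, -52, 2, 72, -54, 62, -10] -> [-34, -52, 2, -54, -10] -> 2
  [-4, 26, -37, 23] -> [-13, 17, -46, 14] -> [26, -34, 92, -28] -> [-34, -28] -> -28
  [-33, -16, 19, 31, -25, 6] -> [-42, -25, 10, 22, -34, -3] -> [84, 50, -20, -44, 68, 6] -> [-20, -44] -> -20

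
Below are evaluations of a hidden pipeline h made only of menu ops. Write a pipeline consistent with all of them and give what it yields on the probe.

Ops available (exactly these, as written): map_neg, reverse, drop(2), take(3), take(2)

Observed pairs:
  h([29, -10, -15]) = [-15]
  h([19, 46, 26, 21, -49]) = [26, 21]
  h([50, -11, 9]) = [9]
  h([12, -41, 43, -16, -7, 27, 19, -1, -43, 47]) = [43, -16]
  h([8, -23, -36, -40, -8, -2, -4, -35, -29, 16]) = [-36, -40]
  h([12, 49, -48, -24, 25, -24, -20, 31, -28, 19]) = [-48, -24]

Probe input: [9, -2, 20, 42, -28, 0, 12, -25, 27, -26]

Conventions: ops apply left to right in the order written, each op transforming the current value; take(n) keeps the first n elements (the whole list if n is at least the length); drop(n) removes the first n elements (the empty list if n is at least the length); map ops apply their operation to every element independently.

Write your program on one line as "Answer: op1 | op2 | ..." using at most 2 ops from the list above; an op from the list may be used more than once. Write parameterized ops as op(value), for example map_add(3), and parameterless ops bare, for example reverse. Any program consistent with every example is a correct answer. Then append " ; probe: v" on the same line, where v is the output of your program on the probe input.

drop(2) | take(2) ; probe: [20, 42]

Check, running the answer program on each example:
  [29, -10, -15] -> [-15] -> [-15]
  [19, 46, 26, 21, -49] -> [26, 21, -49] -> [26, 21]
  [50, -11, 9] -> [9] -> [9]
  [12, -41, 43, -16, -7, 27, 19, -1, -43, 47] -> [43, -16, -7, 27, 19, -1, -43, 47] -> [43, -16]
  [8, -23, -36, -40, -8, -2, -4, -35, -29, 16] -> [-36, -40, -8, -2, -4, -35, -29, 16] -> [-36, -40]
  [12, 49, -48, -24, 25, -24, -20, 31, -28, 19] -> [-48, -24, 25, -24, -20, 31, -28, 19] -> [-48, -24]
  probe: [9, -2, 20, 42, -28, 0, 12, -25, 27, -26] -> [20, 42, -28, 0, 12, -25, 27, -26] -> [20, 42]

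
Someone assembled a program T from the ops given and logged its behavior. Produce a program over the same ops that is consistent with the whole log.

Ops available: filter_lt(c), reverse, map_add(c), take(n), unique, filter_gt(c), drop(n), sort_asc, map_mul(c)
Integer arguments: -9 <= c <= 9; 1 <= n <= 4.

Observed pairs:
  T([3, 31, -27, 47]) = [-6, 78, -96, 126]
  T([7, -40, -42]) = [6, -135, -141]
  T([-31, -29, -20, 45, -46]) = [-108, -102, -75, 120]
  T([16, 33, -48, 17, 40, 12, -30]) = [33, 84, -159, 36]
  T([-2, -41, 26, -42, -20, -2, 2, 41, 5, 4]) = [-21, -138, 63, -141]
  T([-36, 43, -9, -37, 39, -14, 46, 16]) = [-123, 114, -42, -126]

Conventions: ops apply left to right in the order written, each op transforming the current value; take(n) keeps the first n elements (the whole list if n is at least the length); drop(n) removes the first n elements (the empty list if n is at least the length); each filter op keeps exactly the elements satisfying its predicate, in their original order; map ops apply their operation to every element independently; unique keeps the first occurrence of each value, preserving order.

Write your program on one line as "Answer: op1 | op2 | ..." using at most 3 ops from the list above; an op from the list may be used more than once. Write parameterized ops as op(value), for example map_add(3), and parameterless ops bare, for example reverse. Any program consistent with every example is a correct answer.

map_add(-5) | take(4) | map_mul(3)

Check, running the answer program on each example:
  [3, 31, -27, 47] -> [-2, 26, -32, 42] -> [-2, 26, -32, 42] -> [-6, 78, -96, 126]
  [7, -40, -42] -> [2, -45, -47] -> [2, -45, -47] -> [6, -135, -141]
  [-31, -29, -20, 45, -46] -> [-36, -34, -25, 40, -51] -> [-36, -34, -25, 40] -> [-108, -102, -75, 120]
  [16, 33, -48, 17, 40, 12, -30] -> [11, 28, -53, 12, 35, 7, -35] -> [11, 28, -53, 12] -> [33, 84, -159, 36]
  [-2, -41, 26, -42, -20, -2, 2, 41, 5, 4] -> [-7, -46, 21, -47, -25, -7, -3, 36, 0, -1] -> [-7, -46, 21, -47] -> [-21, -138, 63, -141]
  [-36, 43, -9, -37, 39, -14, 46, 16] -> [-41, 38, -14, -42, 34, -19, 41, 11] -> [-41, 38, -14, -42] -> [-123, 114, -42, -126]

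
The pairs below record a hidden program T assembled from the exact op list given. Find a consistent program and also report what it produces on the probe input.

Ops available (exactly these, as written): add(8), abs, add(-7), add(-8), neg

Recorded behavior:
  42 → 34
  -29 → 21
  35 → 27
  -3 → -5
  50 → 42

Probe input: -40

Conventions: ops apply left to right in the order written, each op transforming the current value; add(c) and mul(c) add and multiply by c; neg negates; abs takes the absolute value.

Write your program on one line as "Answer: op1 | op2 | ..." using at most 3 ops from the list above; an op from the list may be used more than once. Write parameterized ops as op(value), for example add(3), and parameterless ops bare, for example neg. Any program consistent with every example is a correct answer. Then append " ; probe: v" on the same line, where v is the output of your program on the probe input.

abs | add(-8) ; probe: 32

Check, running the answer program on each example:
  42 -> 42 -> 34
  -29 -> 29 -> 21
  35 -> 35 -> 27
  -3 -> 3 -> -5
  50 -> 50 -> 42
  probe: -40 -> 40 -> 32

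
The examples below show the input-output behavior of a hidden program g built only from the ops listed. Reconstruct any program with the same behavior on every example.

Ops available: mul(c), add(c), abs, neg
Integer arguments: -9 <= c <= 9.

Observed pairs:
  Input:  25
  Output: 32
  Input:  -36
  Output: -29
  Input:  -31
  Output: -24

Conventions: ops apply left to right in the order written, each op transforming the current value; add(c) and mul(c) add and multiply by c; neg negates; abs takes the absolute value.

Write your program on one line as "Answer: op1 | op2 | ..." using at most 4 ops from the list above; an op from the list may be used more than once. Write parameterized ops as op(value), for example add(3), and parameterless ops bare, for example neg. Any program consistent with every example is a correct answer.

neg | add(1) | add(-8) | neg

Check, running the answer program on each example:
  25 -> -25 -> -24 -> -32 -> 32
  -36 -> 36 -> 37 -> 29 -> -29
  -31 -> 31 -> 32 -> 24 -> -24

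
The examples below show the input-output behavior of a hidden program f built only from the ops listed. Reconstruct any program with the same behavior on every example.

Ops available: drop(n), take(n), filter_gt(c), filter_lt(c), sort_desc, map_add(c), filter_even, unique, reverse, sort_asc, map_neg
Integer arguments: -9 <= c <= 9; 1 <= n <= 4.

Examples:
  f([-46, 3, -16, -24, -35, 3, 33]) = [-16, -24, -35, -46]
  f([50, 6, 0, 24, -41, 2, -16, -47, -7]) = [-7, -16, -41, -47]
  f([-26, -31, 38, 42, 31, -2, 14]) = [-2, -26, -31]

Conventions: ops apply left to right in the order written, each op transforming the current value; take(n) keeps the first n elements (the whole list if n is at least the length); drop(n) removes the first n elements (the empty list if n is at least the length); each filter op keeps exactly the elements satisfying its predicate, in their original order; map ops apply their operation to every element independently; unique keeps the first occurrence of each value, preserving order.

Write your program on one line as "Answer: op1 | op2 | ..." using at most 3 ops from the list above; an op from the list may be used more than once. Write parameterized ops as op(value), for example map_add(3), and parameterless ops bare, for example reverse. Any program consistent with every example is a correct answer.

filter_lt(-1) | sort_desc

Check, running the answer program on each example:
  [-46, 3, -16, -24, -35, 3, 33] -> [-46, -16, -24, -35] -> [-16, -24, -35, -46]
  [50, 6, 0, 24, -41, 2, -16, -47, -7] -> [-41, -16, -47, -7] -> [-7, -16, -41, -47]
  [-26, -31, 38, 42, 31, -2, 14] -> [-26, -31, -2] -> [-2, -26, -31]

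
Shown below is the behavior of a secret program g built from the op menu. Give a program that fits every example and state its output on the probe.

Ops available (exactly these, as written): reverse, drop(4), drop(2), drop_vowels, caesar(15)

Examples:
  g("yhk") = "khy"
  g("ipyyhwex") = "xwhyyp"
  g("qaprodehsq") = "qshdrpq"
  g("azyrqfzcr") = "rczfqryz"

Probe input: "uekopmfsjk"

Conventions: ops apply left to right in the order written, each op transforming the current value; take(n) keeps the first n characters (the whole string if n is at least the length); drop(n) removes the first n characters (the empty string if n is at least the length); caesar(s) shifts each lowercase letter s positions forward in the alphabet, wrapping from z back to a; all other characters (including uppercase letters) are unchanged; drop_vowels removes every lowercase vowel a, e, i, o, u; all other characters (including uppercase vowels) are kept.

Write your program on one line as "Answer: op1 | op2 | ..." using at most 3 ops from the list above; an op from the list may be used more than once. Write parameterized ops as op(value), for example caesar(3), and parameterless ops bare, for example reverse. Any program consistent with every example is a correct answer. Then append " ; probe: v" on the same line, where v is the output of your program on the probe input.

drop_vowels | reverse ; probe: "kjsfmpk"

Check, running the answer program on each example:
  "yhk" -> "yhk" -> "khy"
  "ipyyhwex" -> "pyyhwx" -> "xwhyyp"
  "qaprodehsq" -> "qprdhsq" -> "qshdrpq"
  "azyrqfzcr" -> "zyrqfzcr" -> "rczfqryz"
  probe: "uekopmfsjk" -> "kpmfsjk" -> "kjsfmpk"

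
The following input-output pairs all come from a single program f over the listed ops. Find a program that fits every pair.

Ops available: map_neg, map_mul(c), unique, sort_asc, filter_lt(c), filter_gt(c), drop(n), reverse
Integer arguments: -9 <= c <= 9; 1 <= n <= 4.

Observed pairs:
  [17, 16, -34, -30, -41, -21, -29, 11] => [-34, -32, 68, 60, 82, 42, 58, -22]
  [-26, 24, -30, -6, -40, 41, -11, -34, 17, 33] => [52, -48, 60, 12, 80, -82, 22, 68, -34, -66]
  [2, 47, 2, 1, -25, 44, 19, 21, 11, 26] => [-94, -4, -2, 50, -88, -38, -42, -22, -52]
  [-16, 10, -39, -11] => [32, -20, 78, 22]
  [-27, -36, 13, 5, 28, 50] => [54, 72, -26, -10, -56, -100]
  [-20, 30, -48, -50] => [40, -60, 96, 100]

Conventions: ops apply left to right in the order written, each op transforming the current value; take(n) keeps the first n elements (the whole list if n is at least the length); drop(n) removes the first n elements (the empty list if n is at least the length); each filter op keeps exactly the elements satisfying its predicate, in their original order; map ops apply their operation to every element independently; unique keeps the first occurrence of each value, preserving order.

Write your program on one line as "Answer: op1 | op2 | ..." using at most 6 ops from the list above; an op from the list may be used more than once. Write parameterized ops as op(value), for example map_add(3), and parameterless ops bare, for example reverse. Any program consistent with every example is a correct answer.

map_neg | map_mul(-2) | map_neg | reverse | unique | reverse

Check, running the answer program on each example:
  [17, 16, -34, -30, -41, -21, -29, 11] -> [-17, -16, 34, 30, 41, 21, 29, -11] -> [34, 32, -68, -60, -82, -42, -58, 22] -> [-34, -32, 68, 60, 82, 42, 58, -22] -> [-22, 58, 42, 82, 60, 68, -32, -34] -> [-22, 58, 42, 82, 60, 68, -32, -34] -> [-34, -32, 68, 60, 82, 42, 58, -22]
  [-26, 24, -30, -6, -40, 41, -11, -34, 17, 33] -> [26, -24, 30, 6, 40, -41, 11, 34, -17, -33] -> [-52, 48, -60, -12, -80, 82, -22, -68, 34, 66] -> [52, -48, 60, 12, 80, -82, 22, 68, -34, -66] -> [-66, -34, 68, 22, -82, 80, 12, 60, -48, 52] -> [-66, -34, 68, 22, -82, 80, 12, 60, -48, 52] -> [52, -48, 60, 12, 80, -82, 22, 68, -34, -66]
  [2, 47, 2, 1, -25, 44, 19, 21, 11, 26] -> [-2, -47, -2, -1, 25, -44, -19, -21, -11, -26] -> [4, 94, 4, 2, -50, 88, 38, 42, 22, 52] -> [-4, -94, -4, -2, 50, -88, -38, -42, -22, -52] -> [-52, -22, -42, -38, -88, 50, -2, -4, -94, -4] -> [-52, -22, -42, -38, -88, 50, -2, -4, -94] -> [-94, -4, -2, 50, -88, -38, -42, -22, -52]
  [-16, 10, -39, -11] -> [16, -10, 39, 11] -> [-32, 20, -78, -22] -> [32, -20, 78, 22] -> [22, 78, -20, 32] -> [22, 78, -20, 32] -> [32, -20, 78, 22]
  [-27, -36, 13, 5, 28, 50] -> [27, 36, -13, -5, -28, -50] -> [-54, -72, 26, 10, 56, 100] -> [54, 72, -26, -10, -56, -100] -> [-100, -56, -10, -26, 72, 54] -> [-100, -56, -10, -26, 72, 54] -> [54, 72, -26, -10, -56, -100]
  [-20, 30, -48, -50] -> [20, -30, 48, 50] -> [-40, 60, -96, -100] -> [40, -60, 96, 100] -> [100, 96, -60, 40] -> [100, 96, -60, 40] -> [40, -60, 96, 100]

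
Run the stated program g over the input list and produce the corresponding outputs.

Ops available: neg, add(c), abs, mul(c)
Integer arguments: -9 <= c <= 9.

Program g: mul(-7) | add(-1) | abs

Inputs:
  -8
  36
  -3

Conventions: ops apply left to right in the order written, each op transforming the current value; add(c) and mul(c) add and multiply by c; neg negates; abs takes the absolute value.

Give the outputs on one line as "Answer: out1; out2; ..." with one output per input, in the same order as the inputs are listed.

55; 253; 20

Execution, op by op:
  -8 -> 56 -> 55 -> 55
  36 -> -252 -> -253 -> 253
  -3 -> 21 -> 20 -> 20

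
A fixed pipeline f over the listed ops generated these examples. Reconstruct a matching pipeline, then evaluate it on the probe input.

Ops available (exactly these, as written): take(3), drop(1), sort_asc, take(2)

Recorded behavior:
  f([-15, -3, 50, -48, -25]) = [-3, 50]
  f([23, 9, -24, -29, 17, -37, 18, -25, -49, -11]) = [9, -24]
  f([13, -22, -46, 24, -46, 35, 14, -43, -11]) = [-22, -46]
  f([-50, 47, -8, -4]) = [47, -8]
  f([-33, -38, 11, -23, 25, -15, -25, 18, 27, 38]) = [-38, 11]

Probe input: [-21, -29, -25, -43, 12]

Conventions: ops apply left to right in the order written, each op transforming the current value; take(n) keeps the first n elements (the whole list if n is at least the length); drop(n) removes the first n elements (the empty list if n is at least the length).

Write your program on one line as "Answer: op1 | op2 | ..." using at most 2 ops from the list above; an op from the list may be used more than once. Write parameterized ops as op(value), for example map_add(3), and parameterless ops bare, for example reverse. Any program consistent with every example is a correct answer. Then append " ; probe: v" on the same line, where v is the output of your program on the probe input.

take(3) | drop(1) ; probe: [-29, -25]

Check, running the answer program on each example:
  [-15, -3, 50, -48, -25] -> [-15, -3, 50] -> [-3, 50]
  [23, 9, -24, -29, 17, -37, 18, -25, -49, -11] -> [23, 9, -24] -> [9, -24]
  [13, -22, -46, 24, -46, 35, 14, -43, -11] -> [13, -22, -46] -> [-22, -46]
  [-50, 47, -8, -4] -> [-50, 47, -8] -> [47, -8]
  [-33, -38, 11, -23, 25, -15, -25, 18, 27, 38] -> [-33, -38, 11] -> [-38, 11]
  probe: [-21, -29, -25, -43, 12] -> [-21, -29, -25] -> [-29, -25]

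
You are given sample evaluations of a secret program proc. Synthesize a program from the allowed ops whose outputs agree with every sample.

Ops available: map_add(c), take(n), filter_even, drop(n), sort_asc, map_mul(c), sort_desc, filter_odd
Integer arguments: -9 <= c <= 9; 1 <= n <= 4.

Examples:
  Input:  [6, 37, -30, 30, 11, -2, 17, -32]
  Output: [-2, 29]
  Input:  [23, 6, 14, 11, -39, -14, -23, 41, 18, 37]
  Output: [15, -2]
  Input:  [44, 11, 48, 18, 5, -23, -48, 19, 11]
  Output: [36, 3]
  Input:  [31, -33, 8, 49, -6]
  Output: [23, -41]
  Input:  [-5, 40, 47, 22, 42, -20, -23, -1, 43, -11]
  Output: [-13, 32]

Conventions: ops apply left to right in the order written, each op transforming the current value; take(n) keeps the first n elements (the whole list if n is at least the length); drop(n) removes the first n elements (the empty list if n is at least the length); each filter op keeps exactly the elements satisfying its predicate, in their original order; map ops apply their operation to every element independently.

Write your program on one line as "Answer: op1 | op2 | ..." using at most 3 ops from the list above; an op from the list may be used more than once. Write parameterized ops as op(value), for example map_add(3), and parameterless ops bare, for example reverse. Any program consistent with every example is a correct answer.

take(3) | map_add(-8) | take(2)

Check, running the answer program on each example:
  [6, 37, -30, 30, 11, -2, 17, -32] -> [6, 37, -30] -> [-2, 29, -38] -> [-2, 29]
  [23, 6, 14, 11, -39, -14, -23, 41, 18, 37] -> [23, 6, 14] -> [15, -2, 6] -> [15, -2]
  [44, 11, 48, 18, 5, -23, -48, 19, 11] -> [44, 11, 48] -> [36, 3, 40] -> [36, 3]
  [31, -33, 8, 49, -6] -> [31, -33, 8] -> [23, -41, 0] -> [23, -41]
  [-5, 40, 47, 22, 42, -20, -23, -1, 43, -11] -> [-5, 40, 47] -> [-13, 32, 39] -> [-13, 32]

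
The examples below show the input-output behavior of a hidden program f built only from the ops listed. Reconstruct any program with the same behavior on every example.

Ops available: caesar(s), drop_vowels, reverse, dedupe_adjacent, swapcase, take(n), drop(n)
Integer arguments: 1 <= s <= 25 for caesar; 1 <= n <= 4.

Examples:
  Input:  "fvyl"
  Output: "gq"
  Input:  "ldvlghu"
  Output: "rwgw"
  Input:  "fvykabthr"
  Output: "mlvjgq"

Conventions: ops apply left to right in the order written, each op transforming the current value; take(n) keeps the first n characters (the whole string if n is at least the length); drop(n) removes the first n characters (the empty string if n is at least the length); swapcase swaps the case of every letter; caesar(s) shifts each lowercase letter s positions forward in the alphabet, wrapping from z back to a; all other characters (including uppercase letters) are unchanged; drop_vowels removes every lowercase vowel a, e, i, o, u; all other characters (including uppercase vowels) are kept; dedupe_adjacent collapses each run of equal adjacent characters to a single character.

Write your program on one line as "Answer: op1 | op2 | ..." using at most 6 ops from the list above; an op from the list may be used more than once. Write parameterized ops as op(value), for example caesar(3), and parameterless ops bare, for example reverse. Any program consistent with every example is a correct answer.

reverse | caesar(17) | drop_vowels | drop(2) | caesar(20)

Check, running the answer program on each example:
  "fvyl" -> "lyvf" -> "cpmw" -> "cpmw" -> "mw" -> "gq"
  "ldvlghu" -> "uhglvdl" -> "lyxcmuc" -> "lyxcmc" -> "xcmc" -> "rwgw"
  "fvykabthr" -> "rhtbakyvf" -> "iyksrbpmw" -> "yksrbpmw" -> "srbpmw" -> "mlvjgq"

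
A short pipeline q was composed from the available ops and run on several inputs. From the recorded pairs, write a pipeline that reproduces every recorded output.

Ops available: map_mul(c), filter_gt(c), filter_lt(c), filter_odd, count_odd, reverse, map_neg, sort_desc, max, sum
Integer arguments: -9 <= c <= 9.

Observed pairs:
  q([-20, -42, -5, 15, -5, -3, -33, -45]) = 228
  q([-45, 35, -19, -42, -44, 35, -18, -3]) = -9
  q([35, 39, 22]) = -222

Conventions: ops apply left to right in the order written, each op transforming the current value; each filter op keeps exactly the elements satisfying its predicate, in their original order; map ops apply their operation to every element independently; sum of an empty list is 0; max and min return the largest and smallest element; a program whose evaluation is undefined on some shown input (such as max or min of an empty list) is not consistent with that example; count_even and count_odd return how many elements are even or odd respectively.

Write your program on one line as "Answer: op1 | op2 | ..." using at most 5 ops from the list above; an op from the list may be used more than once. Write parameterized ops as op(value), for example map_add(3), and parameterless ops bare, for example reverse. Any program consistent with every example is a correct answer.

filter_odd | map_mul(-3) | reverse | sum

Check, running the answer program on each example:
  [-20, -42, -5, 15, -5, -3, -33, -45] -> [-5, 15, -5, -3, -33, -45] -> [15, -45, 15, 9, 99, 135] -> [135, 99, 9, 15, -45, 15] -> 228
  [-45, 35, -19, -42, -44, 35, -18, -3] -> [-45, 35, -19, 35, -3] -> [135, -105, 57, -105, 9] -> [9, -105, 57, -105, 135] -> -9
  [35, 39, 22] -> [35, 39] -> [-105, -117] -> [-117, -105] -> -222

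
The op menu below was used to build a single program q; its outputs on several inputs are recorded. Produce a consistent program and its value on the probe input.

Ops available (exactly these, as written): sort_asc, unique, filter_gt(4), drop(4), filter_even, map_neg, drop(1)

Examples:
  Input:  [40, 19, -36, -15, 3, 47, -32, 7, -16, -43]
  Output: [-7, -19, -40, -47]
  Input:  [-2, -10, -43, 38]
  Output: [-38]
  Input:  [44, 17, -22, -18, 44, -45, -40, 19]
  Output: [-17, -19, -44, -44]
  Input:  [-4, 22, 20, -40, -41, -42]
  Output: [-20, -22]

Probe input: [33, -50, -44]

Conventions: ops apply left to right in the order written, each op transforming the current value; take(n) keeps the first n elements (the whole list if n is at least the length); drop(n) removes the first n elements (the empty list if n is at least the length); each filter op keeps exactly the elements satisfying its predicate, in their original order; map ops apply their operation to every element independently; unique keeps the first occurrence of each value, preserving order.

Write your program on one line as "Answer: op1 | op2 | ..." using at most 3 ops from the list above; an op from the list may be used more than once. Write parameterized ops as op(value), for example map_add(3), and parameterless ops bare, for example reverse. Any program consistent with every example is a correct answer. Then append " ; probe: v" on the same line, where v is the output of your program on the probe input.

filter_gt(4) | sort_asc | map_neg ; probe: [-33]

Check, running the answer program on each example:
  [40, 19, -36, -15, 3, 47, -32, 7, -16, -43] -> [40, 19, 47, 7] -> [7, 19, 40, 47] -> [-7, -19, -40, -47]
  [-2, -10, -43, 38] -> [38] -> [38] -> [-38]
  [44, 17, -22, -18, 44, -45, -40, 19] -> [44, 17, 44, 19] -> [17, 19, 44, 44] -> [-17, -19, -44, -44]
  [-4, 22, 20, -40, -41, -42] -> [22, 20] -> [20, 22] -> [-20, -22]
  probe: [33, -50, -44] -> [33] -> [33] -> [-33]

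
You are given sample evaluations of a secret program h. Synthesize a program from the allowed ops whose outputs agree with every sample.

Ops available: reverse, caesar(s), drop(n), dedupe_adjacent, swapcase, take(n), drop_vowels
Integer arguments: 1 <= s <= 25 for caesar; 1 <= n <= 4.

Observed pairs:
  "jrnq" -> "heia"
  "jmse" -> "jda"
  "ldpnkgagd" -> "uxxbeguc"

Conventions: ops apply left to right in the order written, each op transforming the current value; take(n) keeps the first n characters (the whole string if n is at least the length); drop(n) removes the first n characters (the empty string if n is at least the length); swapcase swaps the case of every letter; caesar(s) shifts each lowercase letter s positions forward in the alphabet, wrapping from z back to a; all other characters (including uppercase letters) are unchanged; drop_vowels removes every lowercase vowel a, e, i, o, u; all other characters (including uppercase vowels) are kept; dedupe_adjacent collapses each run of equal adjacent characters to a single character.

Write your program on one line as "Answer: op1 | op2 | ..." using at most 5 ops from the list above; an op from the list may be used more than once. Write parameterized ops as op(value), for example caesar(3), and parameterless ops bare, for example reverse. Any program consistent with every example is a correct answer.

drop_vowels | caesar(22) | caesar(8) | reverse | caesar(13)

Check, running the answer program on each example:
  "jrnq" -> "jrnq" -> "fnjm" -> "nvru" -> "urvn" -> "heia"
  "jmse" -> "jms" -> "fio" -> "nqw" -> "wqn" -> "jda"
  "ldpnkgagd" -> "ldpnkggd" -> "hzljgccz" -> "phtrokkh" -> "hkkorthp" -> "uxxbeguc"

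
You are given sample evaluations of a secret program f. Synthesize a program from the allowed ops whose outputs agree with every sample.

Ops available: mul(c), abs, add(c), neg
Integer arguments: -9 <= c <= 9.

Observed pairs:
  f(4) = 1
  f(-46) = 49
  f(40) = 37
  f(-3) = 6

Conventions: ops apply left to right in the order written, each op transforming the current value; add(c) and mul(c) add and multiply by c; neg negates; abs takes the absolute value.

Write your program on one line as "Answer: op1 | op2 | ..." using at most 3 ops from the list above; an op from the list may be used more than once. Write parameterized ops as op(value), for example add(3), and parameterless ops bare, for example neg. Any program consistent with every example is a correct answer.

add(-3) | abs

Check, running the answer program on each example:
  4 -> 1 -> 1
  -46 -> -49 -> 49
  40 -> 37 -> 37
  -3 -> -6 -> 6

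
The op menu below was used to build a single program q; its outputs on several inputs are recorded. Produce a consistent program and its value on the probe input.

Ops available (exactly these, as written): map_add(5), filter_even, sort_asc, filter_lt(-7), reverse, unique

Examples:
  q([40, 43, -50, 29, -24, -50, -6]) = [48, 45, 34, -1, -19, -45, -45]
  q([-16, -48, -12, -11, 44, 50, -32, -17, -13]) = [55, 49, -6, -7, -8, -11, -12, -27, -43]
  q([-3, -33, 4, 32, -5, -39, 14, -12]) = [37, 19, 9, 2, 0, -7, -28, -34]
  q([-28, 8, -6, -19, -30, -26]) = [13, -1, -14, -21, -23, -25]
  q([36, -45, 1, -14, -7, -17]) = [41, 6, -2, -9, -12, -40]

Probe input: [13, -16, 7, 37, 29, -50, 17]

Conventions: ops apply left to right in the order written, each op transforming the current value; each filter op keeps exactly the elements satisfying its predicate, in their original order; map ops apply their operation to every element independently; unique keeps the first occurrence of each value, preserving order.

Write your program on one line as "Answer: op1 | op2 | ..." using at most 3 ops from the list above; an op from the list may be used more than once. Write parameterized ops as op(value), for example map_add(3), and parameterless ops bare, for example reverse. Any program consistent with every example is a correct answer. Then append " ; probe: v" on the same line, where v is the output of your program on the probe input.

sort_asc | reverse | map_add(5) ; probe: [42, 34, 22, 18, 12, -11, -45]

Check, running the answer program on each example:
  [40, 43, -50, 29, -24, -50, -6] -> [-50, -50, -24, -6, 29, 40, 43] -> [43, 40, 29, -6, -24, -50, -50] -> [48, 45, 34, -1, -19, -45, -45]
  [-16, -48, -12, -11, 44, 50, -32, -17, -13] -> [-48, -32, -17, -16, -13, -12, -11, 44, 50] -> [50, 44, -11, -12, -13, -16, -17, -32, -48] -> [55, 49, -6, -7, -8, -11, -12, -27, -43]
  [-3, -33, 4, 32, -5, -39, 14, -12] -> [-39, -33, -12, -5, -3, 4, 14, 32] -> [32, 14, 4, -3, -5, -12, -33, -39] -> [37, 19, 9, 2, 0, -7, -28, -34]
  [-28, 8, -6, -19, -30, -26] -> [-30, -28, -26, -19, -6, 8] -> [8, -6, -19, -26, -28, -30] -> [13, -1, -14, -21, -23, -25]
  [36, -45, 1, -14, -7, -17] -> [-45, -17, -14, -7, 1, 36] -> [36, 1, -7, -14, -17, -45] -> [41, 6, -2, -9, -12, -40]
  probe: [13, -16, 7, 37, 29, -50, 17] -> [-50, -16, 7, 13, 17, 29, 37] -> [37, 29, 17, 13, 7, -16, -50] -> [42, 34, 22, 18, 12, -11, -45]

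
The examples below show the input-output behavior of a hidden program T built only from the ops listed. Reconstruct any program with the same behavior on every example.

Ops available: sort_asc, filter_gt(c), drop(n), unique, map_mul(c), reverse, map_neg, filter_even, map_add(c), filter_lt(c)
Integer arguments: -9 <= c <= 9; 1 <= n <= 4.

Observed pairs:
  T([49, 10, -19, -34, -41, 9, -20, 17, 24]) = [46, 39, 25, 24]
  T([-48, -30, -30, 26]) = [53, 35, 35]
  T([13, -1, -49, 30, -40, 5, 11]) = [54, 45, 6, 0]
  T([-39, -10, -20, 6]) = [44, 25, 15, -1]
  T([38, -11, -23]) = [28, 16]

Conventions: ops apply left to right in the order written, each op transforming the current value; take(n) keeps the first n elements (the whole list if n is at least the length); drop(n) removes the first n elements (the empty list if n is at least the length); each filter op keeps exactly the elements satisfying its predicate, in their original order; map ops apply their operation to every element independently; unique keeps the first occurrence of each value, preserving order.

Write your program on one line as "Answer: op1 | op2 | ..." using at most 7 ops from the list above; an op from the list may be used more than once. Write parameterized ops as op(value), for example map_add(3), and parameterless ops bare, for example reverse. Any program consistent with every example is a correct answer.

map_add(1) | map_neg | sort_asc | map_add(6) | filter_gt(-3) | reverse

Check, running the answer program on each example:
  [49, 10, -19, -34, -41, 9, -20, 17, 24] -> [50, 11, -18, -33, -40, 10, -19, 18, 25] -> [-50, -11, 18, 33, 40, -10, 19, -18, -25] -> [-50, -25, -18, -11, -10, 18, 19, 33, 40] -> [-44, -19, -12, -5, -4, 24, 25, 39, 46] -> [24, 25, 39, 46] -> [46, 39, 25, 24]
  [-48, -30, -30, 26] -> [-47, -29, -29, 27] -> [47, 29, 29, -27] -> [-27, 29, 29, 47] -> [-21, 35, 35, 53] -> [35, 35, 53] -> [53, 35, 35]
  [13, -1, -49, 30, -40, 5, 11] -> [14, 0, -48, 31, -39, 6, 12] -> [-14, 0, 48, -31, 39, -6, -12] -> [-31, -14, -12, -6, 0, 39, 48] -> [-25, -8, -6, 0, 6, 45, 54] -> [0, 6, 45, 54] -> [54, 45, 6, 0]
  [-39, -10, -20, 6] -> [-38, -9, -19, 7] -> [38, 9, 19, -7] -> [-7, 9, 19, 38] -> [-1, 15, 25, 44] -> [-1, 15, 25, 44] -> [44, 25, 15, -1]
  [38, -11, -23] -> [39, -10, -22] -> [-39, 10, 22] -> [-39, 10, 22] -> [-33, 16, 28] -> [16, 28] -> [28, 16]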